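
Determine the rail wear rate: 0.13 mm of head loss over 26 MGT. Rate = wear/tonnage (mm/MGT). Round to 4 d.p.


Wear rate = total wear / cumulative tonnage
Rate = 0.13 / 26
Rate = 0.0050 mm/MGT

0.0050


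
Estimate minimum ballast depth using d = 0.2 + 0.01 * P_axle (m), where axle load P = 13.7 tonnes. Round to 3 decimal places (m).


d = 0.2 + 0.01 * 13.7
d = 0.2 + 0.137
d = 0.337 m

0.337


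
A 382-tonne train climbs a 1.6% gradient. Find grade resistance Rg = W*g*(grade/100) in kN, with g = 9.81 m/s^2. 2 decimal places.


Rg = W * 9.81 * grade / 100
Rg = 382 * 9.81 * 1.6 / 100
Rg = 3747.42 * 0.016
Rg = 59.96 kN

59.96


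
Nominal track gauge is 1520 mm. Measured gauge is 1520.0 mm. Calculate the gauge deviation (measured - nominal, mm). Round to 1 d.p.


Deviation = measured - nominal
Deviation = 1520.0 - 1520
Deviation = 0.0 mm

0.0


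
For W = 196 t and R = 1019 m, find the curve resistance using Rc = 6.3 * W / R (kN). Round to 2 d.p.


Rc = 6.3 * W / R
Rc = 6.3 * 196 / 1019
Rc = 1234.8 / 1019
Rc = 1.21 kN

1.21


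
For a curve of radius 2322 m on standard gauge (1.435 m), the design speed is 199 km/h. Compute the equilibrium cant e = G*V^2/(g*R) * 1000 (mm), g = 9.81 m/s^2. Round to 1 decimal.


Convert speed: V = 199 / 3.6 = 55.2778 m/s
Apply formula: e = 1.435 * 55.2778^2 / (9.81 * 2322)
e = 1.435 * 3055.6327 / 22778.82
e = 0.192496 m = 192.5 mm

192.5


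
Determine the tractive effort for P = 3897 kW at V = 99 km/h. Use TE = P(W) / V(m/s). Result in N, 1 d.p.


Convert: P = 3897 kW = 3897000 W
V = 99 / 3.6 = 27.5 m/s
TE = 3897000 / 27.5
TE = 141709.1 N

141709.1


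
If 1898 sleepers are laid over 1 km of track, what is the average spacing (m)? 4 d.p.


Spacing = 1000 m / number of sleepers
Spacing = 1000 / 1898
Spacing = 0.5269 m

0.5269


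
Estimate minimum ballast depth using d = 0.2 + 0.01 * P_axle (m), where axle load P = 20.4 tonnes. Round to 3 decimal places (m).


d = 0.2 + 0.01 * 20.4
d = 0.2 + 0.204
d = 0.404 m

0.404


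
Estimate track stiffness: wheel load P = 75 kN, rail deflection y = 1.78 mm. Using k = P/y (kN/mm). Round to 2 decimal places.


Track stiffness k = P / y
k = 75 / 1.78
k = 42.13 kN/mm

42.13


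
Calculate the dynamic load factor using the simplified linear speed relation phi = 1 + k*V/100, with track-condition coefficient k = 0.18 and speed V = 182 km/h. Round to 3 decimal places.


phi = 1 + k * V / 100
phi = 1 + 0.18 * 182 / 100
phi = 1 + 0.3276
phi = 1.328

1.328


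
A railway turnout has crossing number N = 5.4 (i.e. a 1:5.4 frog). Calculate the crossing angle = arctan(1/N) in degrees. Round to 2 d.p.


1/N = 1/5.4 = 0.185185
angle = arctan(0.185185) = 0.183111 rad
angle = 0.183111 * 180/pi = 10.49 degrees

10.49


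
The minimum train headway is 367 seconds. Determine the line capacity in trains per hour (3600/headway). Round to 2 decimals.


Capacity = 3600 / headway
Capacity = 3600 / 367
Capacity = 9.81 trains/hour

9.81


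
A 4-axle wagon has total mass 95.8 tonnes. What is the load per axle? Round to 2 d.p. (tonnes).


Load per axle = total weight / number of axles
Load = 95.8 / 4
Load = 23.95 tonnes

23.95


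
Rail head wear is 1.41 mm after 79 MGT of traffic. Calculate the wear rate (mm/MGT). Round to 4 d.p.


Wear rate = total wear / cumulative tonnage
Rate = 1.41 / 79
Rate = 0.0178 mm/MGT

0.0178


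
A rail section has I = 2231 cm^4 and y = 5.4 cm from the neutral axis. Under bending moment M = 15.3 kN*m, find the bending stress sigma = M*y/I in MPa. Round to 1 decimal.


Convert units:
M = 15.3 kN*m = 15300000 N*mm
y = 5.4 cm = 54 mm
I = 2231 cm^4 = 22310000 mm^4
sigma = 15300000 * 54 / 22310000
sigma = 37.0 MPa

37.0


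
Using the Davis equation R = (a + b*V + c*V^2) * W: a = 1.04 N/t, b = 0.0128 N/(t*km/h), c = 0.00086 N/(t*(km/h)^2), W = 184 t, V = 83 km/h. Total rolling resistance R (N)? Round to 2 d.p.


b*V = 0.0128 * 83 = 1.0624
c*V^2 = 0.00086 * 6889 = 5.92454
R_per_t = 1.04 + 1.0624 + 5.92454 = 8.02694 N/t
R_total = 8.02694 * 184 = 1476.96 N

1476.96


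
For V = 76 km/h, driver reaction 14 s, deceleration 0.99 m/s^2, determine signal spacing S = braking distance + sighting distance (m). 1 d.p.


V = 76 / 3.6 = 21.1111 m/s
Braking distance = 21.1111^2 / (2*0.99) = 225.0904 m
Sighting distance = 21.1111 * 14 = 295.5556 m
S = 225.0904 + 295.5556 = 520.6 m

520.6


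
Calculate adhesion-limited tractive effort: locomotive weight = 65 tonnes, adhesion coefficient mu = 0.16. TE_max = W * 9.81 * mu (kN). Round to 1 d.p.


TE_max = W * g * mu
TE_max = 65 * 9.81 * 0.16
TE_max = 637.65 * 0.16
TE_max = 102.0 kN

102.0


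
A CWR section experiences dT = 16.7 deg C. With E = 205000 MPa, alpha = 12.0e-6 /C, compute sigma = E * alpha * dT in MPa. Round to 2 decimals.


sigma = E * alpha * dT
sigma = 205000 * 12.0e-6 * 16.7
sigma = 2.46 * 16.7
sigma = 41.08 MPa

41.08


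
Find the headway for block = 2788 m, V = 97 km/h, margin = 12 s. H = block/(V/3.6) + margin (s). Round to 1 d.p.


V = 97 / 3.6 = 26.9444 m/s
Block traversal time = 2788 / 26.9444 = 103.4722 s
Headway = 103.4722 + 12
Headway = 115.5 s

115.5


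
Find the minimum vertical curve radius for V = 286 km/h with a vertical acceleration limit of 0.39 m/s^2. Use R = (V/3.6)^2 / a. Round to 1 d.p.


Convert speed: V = 286 / 3.6 = 79.4444 m/s
V^2 = 6311.4198 m^2/s^2
R_v = 6311.4198 / 0.39
R_v = 16183.1 m

16183.1


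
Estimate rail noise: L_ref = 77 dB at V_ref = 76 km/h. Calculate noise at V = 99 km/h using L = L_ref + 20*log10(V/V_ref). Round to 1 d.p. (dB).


V/V_ref = 99 / 76 = 1.302632
log10(1.302632) = 0.114822
20 * 0.114822 = 2.2964
L = 77 + 2.2964 = 79.3 dB

79.3


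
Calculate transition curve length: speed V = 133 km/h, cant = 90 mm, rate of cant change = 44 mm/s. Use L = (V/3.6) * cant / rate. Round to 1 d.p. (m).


Convert speed: V = 133 / 3.6 = 36.9444 m/s
L = 36.9444 * 90 / 44
L = 3325.0 / 44
L = 75.6 m

75.6


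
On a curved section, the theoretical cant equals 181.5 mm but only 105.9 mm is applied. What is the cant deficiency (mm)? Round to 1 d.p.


Cant deficiency = equilibrium cant - actual cant
CD = 181.5 - 105.9
CD = 75.6 mm

75.6


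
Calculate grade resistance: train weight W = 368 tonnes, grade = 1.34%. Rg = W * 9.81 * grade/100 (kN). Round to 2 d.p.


Rg = W * 9.81 * grade / 100
Rg = 368 * 9.81 * 1.34 / 100
Rg = 3610.08 * 0.0134
Rg = 48.38 kN

48.38


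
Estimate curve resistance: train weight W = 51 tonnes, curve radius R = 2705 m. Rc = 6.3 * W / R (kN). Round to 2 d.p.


Rc = 6.3 * W / R
Rc = 6.3 * 51 / 2705
Rc = 321.3 / 2705
Rc = 0.12 kN

0.12


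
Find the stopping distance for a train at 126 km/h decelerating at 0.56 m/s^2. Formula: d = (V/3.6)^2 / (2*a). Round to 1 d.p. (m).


Convert speed: V = 126 / 3.6 = 35.0 m/s
V^2 = 1225.0
d = 1225.0 / (2 * 0.56)
d = 1225.0 / 1.12
d = 1093.8 m

1093.8


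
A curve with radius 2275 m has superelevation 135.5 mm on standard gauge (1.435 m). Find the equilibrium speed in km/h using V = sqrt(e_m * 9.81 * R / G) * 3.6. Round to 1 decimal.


Convert cant: e = 135.5 mm = 0.1355 m
V_ms = sqrt(0.1355 * 9.81 * 2275 / 1.435)
V_ms = sqrt(2107.355488) = 45.9059 m/s
V = 45.9059 * 3.6 = 165.3 km/h

165.3


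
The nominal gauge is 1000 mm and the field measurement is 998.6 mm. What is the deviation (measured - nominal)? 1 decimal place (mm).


Deviation = measured - nominal
Deviation = 998.6 - 1000
Deviation = -1.4 mm

-1.4


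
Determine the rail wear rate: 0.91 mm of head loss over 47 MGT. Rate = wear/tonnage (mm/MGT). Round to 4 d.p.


Wear rate = total wear / cumulative tonnage
Rate = 0.91 / 47
Rate = 0.0194 mm/MGT

0.0194


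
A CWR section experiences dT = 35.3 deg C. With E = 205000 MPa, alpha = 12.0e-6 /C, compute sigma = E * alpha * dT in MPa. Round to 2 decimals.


sigma = E * alpha * dT
sigma = 205000 * 12.0e-6 * 35.3
sigma = 2.46 * 35.3
sigma = 86.84 MPa

86.84


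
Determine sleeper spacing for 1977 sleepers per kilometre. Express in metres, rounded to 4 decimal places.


Spacing = 1000 m / number of sleepers
Spacing = 1000 / 1977
Spacing = 0.5058 m

0.5058


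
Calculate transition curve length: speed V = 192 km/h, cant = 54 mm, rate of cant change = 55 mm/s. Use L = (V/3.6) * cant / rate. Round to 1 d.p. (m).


Convert speed: V = 192 / 3.6 = 53.3333 m/s
L = 53.3333 * 54 / 55
L = 2880.0 / 55
L = 52.4 m

52.4


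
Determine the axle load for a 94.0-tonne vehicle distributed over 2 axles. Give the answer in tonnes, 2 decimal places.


Load per axle = total weight / number of axles
Load = 94.0 / 2
Load = 47.00 tonnes

47.00


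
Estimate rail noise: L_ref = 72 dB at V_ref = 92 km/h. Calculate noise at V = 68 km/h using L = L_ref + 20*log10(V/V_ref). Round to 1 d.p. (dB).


V/V_ref = 68 / 92 = 0.73913
log10(0.73913) = -0.131279
20 * -0.131279 = -2.6256
L = 72 + -2.6256 = 69.4 dB

69.4


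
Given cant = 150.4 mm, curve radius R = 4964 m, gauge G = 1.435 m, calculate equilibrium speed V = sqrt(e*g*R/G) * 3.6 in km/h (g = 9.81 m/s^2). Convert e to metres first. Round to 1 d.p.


Convert cant: e = 150.4 mm = 0.1504 m
V_ms = sqrt(0.1504 * 9.81 * 4964 / 1.435)
V_ms = sqrt(5103.836053) = 71.4411 m/s
V = 71.4411 * 3.6 = 257.2 km/h

257.2


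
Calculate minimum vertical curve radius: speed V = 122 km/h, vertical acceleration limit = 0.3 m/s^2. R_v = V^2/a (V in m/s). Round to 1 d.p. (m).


Convert speed: V = 122 / 3.6 = 33.8889 m/s
V^2 = 1148.4568 m^2/s^2
R_v = 1148.4568 / 0.3
R_v = 3828.2 m

3828.2


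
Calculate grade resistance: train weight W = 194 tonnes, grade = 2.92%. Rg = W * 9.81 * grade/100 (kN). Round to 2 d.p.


Rg = W * 9.81 * grade / 100
Rg = 194 * 9.81 * 2.92 / 100
Rg = 1903.14 * 0.0292
Rg = 55.57 kN

55.57


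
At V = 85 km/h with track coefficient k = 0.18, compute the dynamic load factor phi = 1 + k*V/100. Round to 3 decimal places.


phi = 1 + k * V / 100
phi = 1 + 0.18 * 85 / 100
phi = 1 + 0.153
phi = 1.153

1.153


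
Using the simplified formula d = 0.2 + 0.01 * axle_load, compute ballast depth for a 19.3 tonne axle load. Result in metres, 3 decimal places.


d = 0.2 + 0.01 * 19.3
d = 0.2 + 0.193
d = 0.393 m

0.393


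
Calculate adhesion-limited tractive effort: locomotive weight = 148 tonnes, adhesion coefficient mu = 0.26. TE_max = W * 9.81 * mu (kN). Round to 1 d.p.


TE_max = W * g * mu
TE_max = 148 * 9.81 * 0.26
TE_max = 1451.88 * 0.26
TE_max = 377.5 kN

377.5


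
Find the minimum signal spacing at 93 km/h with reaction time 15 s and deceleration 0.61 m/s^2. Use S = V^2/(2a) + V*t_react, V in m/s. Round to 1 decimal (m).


V = 93 / 3.6 = 25.8333 m/s
Braking distance = 25.8333^2 / (2*0.61) = 547.0173 m
Sighting distance = 25.8333 * 15 = 387.5 m
S = 547.0173 + 387.5 = 934.5 m

934.5


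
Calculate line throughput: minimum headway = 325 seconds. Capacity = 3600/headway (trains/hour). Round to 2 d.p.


Capacity = 3600 / headway
Capacity = 3600 / 325
Capacity = 11.08 trains/hour

11.08


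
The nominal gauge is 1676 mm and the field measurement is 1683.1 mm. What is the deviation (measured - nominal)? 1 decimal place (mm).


Deviation = measured - nominal
Deviation = 1683.1 - 1676
Deviation = 7.1 mm

7.1


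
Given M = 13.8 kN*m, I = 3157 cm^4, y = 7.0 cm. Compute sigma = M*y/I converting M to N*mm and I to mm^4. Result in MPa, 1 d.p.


Convert units:
M = 13.8 kN*m = 13800000 N*mm
y = 7.0 cm = 70 mm
I = 3157 cm^4 = 31570000 mm^4
sigma = 13800000 * 70 / 31570000
sigma = 30.6 MPa

30.6


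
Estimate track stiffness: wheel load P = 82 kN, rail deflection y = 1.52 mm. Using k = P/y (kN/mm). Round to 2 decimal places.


Track stiffness k = P / y
k = 82 / 1.52
k = 53.95 kN/mm

53.95


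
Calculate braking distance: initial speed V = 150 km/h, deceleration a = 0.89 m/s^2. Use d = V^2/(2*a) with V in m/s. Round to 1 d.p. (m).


Convert speed: V = 150 / 3.6 = 41.6667 m/s
V^2 = 1736.1111
d = 1736.1111 / (2 * 0.89)
d = 1736.1111 / 1.78
d = 975.3 m

975.3


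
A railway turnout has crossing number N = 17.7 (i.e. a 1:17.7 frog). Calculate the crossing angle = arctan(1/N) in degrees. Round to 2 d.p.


1/N = 1/17.7 = 0.056497
angle = arctan(0.056497) = 0.056437 rad
angle = 0.056437 * 180/pi = 3.23 degrees

3.23


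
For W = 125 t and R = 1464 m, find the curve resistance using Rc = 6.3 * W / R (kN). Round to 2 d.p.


Rc = 6.3 * W / R
Rc = 6.3 * 125 / 1464
Rc = 787.5 / 1464
Rc = 0.54 kN

0.54


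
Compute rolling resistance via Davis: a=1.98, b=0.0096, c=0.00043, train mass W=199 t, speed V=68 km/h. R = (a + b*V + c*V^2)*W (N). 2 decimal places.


b*V = 0.0096 * 68 = 0.6528
c*V^2 = 0.00043 * 4624 = 1.98832
R_per_t = 1.98 + 0.6528 + 1.98832 = 4.62112 N/t
R_total = 4.62112 * 199 = 919.60 N

919.60


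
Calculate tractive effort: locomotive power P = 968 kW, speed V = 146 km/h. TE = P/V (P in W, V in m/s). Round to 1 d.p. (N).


Convert: P = 968 kW = 968000 W
V = 146 / 3.6 = 40.5556 m/s
TE = 968000 / 40.5556
TE = 23868.5 N

23868.5


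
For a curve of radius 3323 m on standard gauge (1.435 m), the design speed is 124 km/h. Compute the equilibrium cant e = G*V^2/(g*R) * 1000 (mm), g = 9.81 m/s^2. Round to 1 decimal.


Convert speed: V = 124 / 3.6 = 34.4444 m/s
Apply formula: e = 1.435 * 34.4444^2 / (9.81 * 3323)
e = 1.435 * 1186.4198 / 32598.63
e = 0.052226 m = 52.2 mm

52.2


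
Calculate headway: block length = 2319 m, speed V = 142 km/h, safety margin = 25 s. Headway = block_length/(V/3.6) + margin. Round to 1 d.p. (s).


V = 142 / 3.6 = 39.4444 m/s
Block traversal time = 2319 / 39.4444 = 58.7915 s
Headway = 58.7915 + 25
Headway = 83.8 s

83.8


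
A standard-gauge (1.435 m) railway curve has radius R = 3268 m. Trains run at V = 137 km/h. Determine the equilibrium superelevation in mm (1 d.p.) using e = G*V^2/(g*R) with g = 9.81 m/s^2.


Convert speed: V = 137 / 3.6 = 38.0556 m/s
Apply formula: e = 1.435 * 38.0556^2 / (9.81 * 3268)
e = 1.435 * 1448.2253 / 32059.08
e = 0.064824 m = 64.8 mm

64.8


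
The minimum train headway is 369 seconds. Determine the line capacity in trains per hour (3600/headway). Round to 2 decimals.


Capacity = 3600 / headway
Capacity = 3600 / 369
Capacity = 9.76 trains/hour

9.76


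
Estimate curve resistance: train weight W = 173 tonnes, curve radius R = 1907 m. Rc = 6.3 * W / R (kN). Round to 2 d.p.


Rc = 6.3 * W / R
Rc = 6.3 * 173 / 1907
Rc = 1089.9 / 1907
Rc = 0.57 kN

0.57


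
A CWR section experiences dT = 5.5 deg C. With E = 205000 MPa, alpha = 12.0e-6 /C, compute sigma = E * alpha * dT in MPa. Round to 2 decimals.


sigma = E * alpha * dT
sigma = 205000 * 12.0e-6 * 5.5
sigma = 2.46 * 5.5
sigma = 13.53 MPa

13.53


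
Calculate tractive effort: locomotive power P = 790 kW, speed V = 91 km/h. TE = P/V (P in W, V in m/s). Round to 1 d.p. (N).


Convert: P = 790 kW = 790000 W
V = 91 / 3.6 = 25.2778 m/s
TE = 790000 / 25.2778
TE = 31252.7 N

31252.7


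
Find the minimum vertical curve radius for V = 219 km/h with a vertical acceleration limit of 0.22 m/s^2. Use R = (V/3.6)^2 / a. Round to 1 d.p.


Convert speed: V = 219 / 3.6 = 60.8333 m/s
V^2 = 3700.6944 m^2/s^2
R_v = 3700.6944 / 0.22
R_v = 16821.3 m

16821.3


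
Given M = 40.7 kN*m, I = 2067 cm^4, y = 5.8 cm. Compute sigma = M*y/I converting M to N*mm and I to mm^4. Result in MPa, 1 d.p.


Convert units:
M = 40.7 kN*m = 40700000 N*mm
y = 5.8 cm = 58 mm
I = 2067 cm^4 = 20670000 mm^4
sigma = 40700000 * 58 / 20670000
sigma = 114.2 MPa

114.2


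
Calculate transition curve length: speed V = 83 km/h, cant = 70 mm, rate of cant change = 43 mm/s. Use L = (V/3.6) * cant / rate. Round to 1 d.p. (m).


Convert speed: V = 83 / 3.6 = 23.0556 m/s
L = 23.0556 * 70 / 43
L = 1613.8889 / 43
L = 37.5 m

37.5


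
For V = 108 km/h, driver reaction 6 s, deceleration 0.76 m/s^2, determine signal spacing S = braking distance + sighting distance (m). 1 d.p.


V = 108 / 3.6 = 30.0 m/s
Braking distance = 30.0^2 / (2*0.76) = 592.1053 m
Sighting distance = 30.0 * 6 = 180.0 m
S = 592.1053 + 180.0 = 772.1 m

772.1


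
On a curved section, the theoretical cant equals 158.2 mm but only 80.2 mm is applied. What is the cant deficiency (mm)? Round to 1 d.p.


Cant deficiency = equilibrium cant - actual cant
CD = 158.2 - 80.2
CD = 78.0 mm

78.0


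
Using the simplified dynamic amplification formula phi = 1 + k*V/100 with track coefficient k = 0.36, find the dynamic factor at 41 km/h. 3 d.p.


phi = 1 + k * V / 100
phi = 1 + 0.36 * 41 / 100
phi = 1 + 0.1476
phi = 1.148

1.148


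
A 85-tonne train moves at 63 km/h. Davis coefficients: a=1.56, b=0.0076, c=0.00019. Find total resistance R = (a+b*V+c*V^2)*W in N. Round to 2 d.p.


b*V = 0.0076 * 63 = 0.4788
c*V^2 = 0.00019 * 3969 = 0.75411
R_per_t = 1.56 + 0.4788 + 0.75411 = 2.79291 N/t
R_total = 2.79291 * 85 = 237.40 N

237.40


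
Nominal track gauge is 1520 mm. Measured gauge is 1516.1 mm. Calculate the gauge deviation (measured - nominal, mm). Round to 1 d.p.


Deviation = measured - nominal
Deviation = 1516.1 - 1520
Deviation = -3.9 mm

-3.9


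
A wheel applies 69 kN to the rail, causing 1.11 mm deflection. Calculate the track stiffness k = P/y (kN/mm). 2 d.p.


Track stiffness k = P / y
k = 69 / 1.11
k = 62.16 kN/mm

62.16


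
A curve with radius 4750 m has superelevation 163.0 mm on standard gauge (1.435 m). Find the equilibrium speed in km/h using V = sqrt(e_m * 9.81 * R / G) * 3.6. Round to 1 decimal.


Convert cant: e = 163.0 mm = 0.1630 m
V_ms = sqrt(0.1630 * 9.81 * 4750 / 1.435)
V_ms = sqrt(5292.956446) = 72.7527 m/s
V = 72.7527 * 3.6 = 261.9 km/h

261.9


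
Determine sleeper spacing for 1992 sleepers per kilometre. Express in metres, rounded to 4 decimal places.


Spacing = 1000 m / number of sleepers
Spacing = 1000 / 1992
Spacing = 0.5020 m

0.5020


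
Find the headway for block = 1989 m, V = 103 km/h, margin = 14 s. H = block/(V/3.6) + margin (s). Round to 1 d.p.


V = 103 / 3.6 = 28.6111 m/s
Block traversal time = 1989 / 28.6111 = 69.5184 s
Headway = 69.5184 + 14
Headway = 83.5 s

83.5


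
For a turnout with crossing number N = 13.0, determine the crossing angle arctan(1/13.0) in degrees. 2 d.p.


1/N = 1/13.0 = 0.076923
angle = arctan(0.076923) = 0.076772 rad
angle = 0.076772 * 180/pi = 4.40 degrees

4.40


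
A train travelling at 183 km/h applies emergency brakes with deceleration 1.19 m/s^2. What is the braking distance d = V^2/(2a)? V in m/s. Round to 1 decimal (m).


Convert speed: V = 183 / 3.6 = 50.8333 m/s
V^2 = 2584.0278
d = 2584.0278 / (2 * 1.19)
d = 2584.0278 / 2.38
d = 1085.7 m

1085.7


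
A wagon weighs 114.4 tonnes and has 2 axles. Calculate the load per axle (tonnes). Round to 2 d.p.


Load per axle = total weight / number of axles
Load = 114.4 / 2
Load = 57.20 tonnes

57.20


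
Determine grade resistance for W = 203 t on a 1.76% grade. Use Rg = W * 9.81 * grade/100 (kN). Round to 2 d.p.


Rg = W * 9.81 * grade / 100
Rg = 203 * 9.81 * 1.76 / 100
Rg = 1991.43 * 0.0176
Rg = 35.05 kN

35.05


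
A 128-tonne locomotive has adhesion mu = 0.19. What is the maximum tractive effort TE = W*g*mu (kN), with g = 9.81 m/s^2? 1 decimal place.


TE_max = W * g * mu
TE_max = 128 * 9.81 * 0.19
TE_max = 1255.68 * 0.19
TE_max = 238.6 kN

238.6


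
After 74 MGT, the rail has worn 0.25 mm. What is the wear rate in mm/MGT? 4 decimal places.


Wear rate = total wear / cumulative tonnage
Rate = 0.25 / 74
Rate = 0.0034 mm/MGT

0.0034


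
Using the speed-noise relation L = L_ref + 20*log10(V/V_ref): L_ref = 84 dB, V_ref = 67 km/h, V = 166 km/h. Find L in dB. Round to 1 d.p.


V/V_ref = 166 / 67 = 2.477612
log10(2.477612) = 0.394033
20 * 0.394033 = 7.8807
L = 84 + 7.8807 = 91.9 dB

91.9


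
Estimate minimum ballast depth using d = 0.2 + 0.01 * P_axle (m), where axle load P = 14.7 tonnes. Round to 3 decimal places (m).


d = 0.2 + 0.01 * 14.7
d = 0.2 + 0.147
d = 0.347 m

0.347


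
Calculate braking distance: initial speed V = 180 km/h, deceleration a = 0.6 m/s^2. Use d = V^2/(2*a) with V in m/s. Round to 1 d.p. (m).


Convert speed: V = 180 / 3.6 = 50.0 m/s
V^2 = 2500.0
d = 2500.0 / (2 * 0.6)
d = 2500.0 / 1.2
d = 2083.3 m

2083.3


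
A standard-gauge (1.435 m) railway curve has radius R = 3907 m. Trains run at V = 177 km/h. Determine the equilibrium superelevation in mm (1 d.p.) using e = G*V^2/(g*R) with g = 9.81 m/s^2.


Convert speed: V = 177 / 3.6 = 49.1667 m/s
Apply formula: e = 1.435 * 49.1667^2 / (9.81 * 3907)
e = 1.435 * 2417.3611 / 38327.67
e = 0.090507 m = 90.5 mm

90.5


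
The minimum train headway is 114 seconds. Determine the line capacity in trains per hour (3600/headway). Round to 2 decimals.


Capacity = 3600 / headway
Capacity = 3600 / 114
Capacity = 31.58 trains/hour

31.58


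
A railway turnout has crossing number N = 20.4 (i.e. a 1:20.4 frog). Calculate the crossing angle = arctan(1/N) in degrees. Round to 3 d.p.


1/N = 1/20.4 = 0.04902
angle = arctan(0.04902) = 0.04898 rad
angle = 0.04898 * 180/pi = 2.806 degrees

2.806


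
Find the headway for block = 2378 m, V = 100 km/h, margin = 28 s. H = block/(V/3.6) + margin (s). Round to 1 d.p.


V = 100 / 3.6 = 27.7778 m/s
Block traversal time = 2378 / 27.7778 = 85.608 s
Headway = 85.608 + 28
Headway = 113.6 s

113.6


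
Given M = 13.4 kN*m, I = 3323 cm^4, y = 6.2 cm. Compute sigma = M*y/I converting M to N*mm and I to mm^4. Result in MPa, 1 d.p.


Convert units:
M = 13.4 kN*m = 13400000 N*mm
y = 6.2 cm = 62 mm
I = 3323 cm^4 = 33230000 mm^4
sigma = 13400000 * 62 / 33230000
sigma = 25.0 MPa

25.0


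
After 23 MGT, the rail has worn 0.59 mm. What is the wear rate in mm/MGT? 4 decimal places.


Wear rate = total wear / cumulative tonnage
Rate = 0.59 / 23
Rate = 0.0257 mm/MGT

0.0257


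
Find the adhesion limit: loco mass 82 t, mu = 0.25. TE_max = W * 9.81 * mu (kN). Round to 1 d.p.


TE_max = W * g * mu
TE_max = 82 * 9.81 * 0.25
TE_max = 804.42 * 0.25
TE_max = 201.1 kN

201.1


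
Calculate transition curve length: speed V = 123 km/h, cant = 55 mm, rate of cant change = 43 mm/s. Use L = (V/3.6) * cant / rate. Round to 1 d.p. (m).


Convert speed: V = 123 / 3.6 = 34.1667 m/s
L = 34.1667 * 55 / 43
L = 1879.1667 / 43
L = 43.7 m

43.7


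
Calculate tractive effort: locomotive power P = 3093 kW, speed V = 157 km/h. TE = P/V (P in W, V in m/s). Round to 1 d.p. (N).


Convert: P = 3093 kW = 3093000 W
V = 157 / 3.6 = 43.6111 m/s
TE = 3093000 / 43.6111
TE = 70922.3 N

70922.3


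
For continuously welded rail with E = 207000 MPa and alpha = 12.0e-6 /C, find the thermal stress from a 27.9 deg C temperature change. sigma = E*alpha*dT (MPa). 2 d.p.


sigma = E * alpha * dT
sigma = 207000 * 12.0e-6 * 27.9
sigma = 2.484 * 27.9
sigma = 69.30 MPa

69.30


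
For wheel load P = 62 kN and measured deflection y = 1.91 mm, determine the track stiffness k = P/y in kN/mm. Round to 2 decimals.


Track stiffness k = P / y
k = 62 / 1.91
k = 32.46 kN/mm

32.46


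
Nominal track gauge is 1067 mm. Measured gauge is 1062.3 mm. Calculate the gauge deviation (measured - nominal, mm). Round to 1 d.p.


Deviation = measured - nominal
Deviation = 1062.3 - 1067
Deviation = -4.7 mm

-4.7


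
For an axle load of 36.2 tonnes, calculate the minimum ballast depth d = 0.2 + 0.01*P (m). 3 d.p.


d = 0.2 + 0.01 * 36.2
d = 0.2 + 0.362
d = 0.562 m

0.562


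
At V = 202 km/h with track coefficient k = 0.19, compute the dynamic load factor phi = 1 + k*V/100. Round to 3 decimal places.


phi = 1 + k * V / 100
phi = 1 + 0.19 * 202 / 100
phi = 1 + 0.3838
phi = 1.384

1.384


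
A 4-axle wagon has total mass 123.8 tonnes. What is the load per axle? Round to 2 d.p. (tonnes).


Load per axle = total weight / number of axles
Load = 123.8 / 4
Load = 30.95 tonnes

30.95


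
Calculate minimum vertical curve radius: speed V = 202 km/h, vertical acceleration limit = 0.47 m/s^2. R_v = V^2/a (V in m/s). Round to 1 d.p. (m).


Convert speed: V = 202 / 3.6 = 56.1111 m/s
V^2 = 3148.4568 m^2/s^2
R_v = 3148.4568 / 0.47
R_v = 6698.8 m

6698.8


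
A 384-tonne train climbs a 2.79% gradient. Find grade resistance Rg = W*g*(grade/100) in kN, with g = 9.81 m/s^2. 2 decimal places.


Rg = W * 9.81 * grade / 100
Rg = 384 * 9.81 * 2.79 / 100
Rg = 3767.04 * 0.0279
Rg = 105.10 kN

105.10


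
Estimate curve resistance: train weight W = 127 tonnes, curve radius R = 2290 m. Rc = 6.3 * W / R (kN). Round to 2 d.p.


Rc = 6.3 * W / R
Rc = 6.3 * 127 / 2290
Rc = 800.1 / 2290
Rc = 0.35 kN

0.35


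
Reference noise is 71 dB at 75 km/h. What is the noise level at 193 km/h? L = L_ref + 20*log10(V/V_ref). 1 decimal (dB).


V/V_ref = 193 / 75 = 2.573333
log10(2.573333) = 0.410496
20 * 0.410496 = 8.2099
L = 71 + 8.2099 = 79.2 dB

79.2


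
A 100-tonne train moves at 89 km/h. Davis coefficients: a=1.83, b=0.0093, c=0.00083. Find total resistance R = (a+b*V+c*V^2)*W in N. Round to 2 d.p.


b*V = 0.0093 * 89 = 0.8277
c*V^2 = 0.00083 * 7921 = 6.57443
R_per_t = 1.83 + 0.8277 + 6.57443 = 9.23213 N/t
R_total = 9.23213 * 100 = 923.21 N

923.21


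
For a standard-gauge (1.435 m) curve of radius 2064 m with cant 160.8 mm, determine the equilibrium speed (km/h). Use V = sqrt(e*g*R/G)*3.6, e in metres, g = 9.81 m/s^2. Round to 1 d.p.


Convert cant: e = 160.8 mm = 0.1608 m
V_ms = sqrt(0.1608 * 9.81 * 2064 / 1.435)
V_ms = sqrt(2268.886879) = 47.6328 m/s
V = 47.6328 * 3.6 = 171.5 km/h

171.5


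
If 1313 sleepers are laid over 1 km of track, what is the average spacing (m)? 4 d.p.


Spacing = 1000 m / number of sleepers
Spacing = 1000 / 1313
Spacing = 0.7616 m

0.7616


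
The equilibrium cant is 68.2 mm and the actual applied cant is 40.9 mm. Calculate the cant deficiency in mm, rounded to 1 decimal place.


Cant deficiency = equilibrium cant - actual cant
CD = 68.2 - 40.9
CD = 27.3 mm

27.3


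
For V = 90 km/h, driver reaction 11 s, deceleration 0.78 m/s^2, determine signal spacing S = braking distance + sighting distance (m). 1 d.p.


V = 90 / 3.6 = 25.0 m/s
Braking distance = 25.0^2 / (2*0.78) = 400.641 m
Sighting distance = 25.0 * 11 = 275.0 m
S = 400.641 + 275.0 = 675.6 m

675.6


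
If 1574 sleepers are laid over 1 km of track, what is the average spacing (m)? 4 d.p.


Spacing = 1000 m / number of sleepers
Spacing = 1000 / 1574
Spacing = 0.6353 m

0.6353


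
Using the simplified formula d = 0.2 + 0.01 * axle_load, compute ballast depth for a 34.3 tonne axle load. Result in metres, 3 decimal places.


d = 0.2 + 0.01 * 34.3
d = 0.2 + 0.343
d = 0.543 m

0.543


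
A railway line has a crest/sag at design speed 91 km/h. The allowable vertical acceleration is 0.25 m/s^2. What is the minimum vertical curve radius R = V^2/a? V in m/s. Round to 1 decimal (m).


Convert speed: V = 91 / 3.6 = 25.2778 m/s
V^2 = 638.966 m^2/s^2
R_v = 638.966 / 0.25
R_v = 2555.9 m

2555.9


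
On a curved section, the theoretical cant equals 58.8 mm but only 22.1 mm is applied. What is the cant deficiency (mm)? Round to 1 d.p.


Cant deficiency = equilibrium cant - actual cant
CD = 58.8 - 22.1
CD = 36.7 mm

36.7


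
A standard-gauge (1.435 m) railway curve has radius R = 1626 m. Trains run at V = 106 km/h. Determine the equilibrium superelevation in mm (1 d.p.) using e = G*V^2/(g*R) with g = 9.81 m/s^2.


Convert speed: V = 106 / 3.6 = 29.4444 m/s
Apply formula: e = 1.435 * 29.4444^2 / (9.81 * 1626)
e = 1.435 * 866.9753 / 15951.06
e = 0.077995 m = 78.0 mm

78.0


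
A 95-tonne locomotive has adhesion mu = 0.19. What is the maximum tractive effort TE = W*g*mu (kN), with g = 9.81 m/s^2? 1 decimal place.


TE_max = W * g * mu
TE_max = 95 * 9.81 * 0.19
TE_max = 931.95 * 0.19
TE_max = 177.1 kN

177.1


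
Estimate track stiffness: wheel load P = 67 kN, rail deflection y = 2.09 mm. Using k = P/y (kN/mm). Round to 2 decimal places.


Track stiffness k = P / y
k = 67 / 2.09
k = 32.06 kN/mm

32.06


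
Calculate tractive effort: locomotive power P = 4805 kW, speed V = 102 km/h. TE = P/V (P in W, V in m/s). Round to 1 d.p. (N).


Convert: P = 4805 kW = 4805000 W
V = 102 / 3.6 = 28.3333 m/s
TE = 4805000 / 28.3333
TE = 169588.2 N

169588.2


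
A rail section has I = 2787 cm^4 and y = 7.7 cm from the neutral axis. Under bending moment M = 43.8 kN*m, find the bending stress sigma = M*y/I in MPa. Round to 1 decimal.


Convert units:
M = 43.8 kN*m = 43800000 N*mm
y = 7.7 cm = 77 mm
I = 2787 cm^4 = 27870000 mm^4
sigma = 43800000 * 77 / 27870000
sigma = 121.0 MPa

121.0


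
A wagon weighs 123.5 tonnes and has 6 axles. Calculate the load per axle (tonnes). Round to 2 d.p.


Load per axle = total weight / number of axles
Load = 123.5 / 6
Load = 20.58 tonnes

20.58


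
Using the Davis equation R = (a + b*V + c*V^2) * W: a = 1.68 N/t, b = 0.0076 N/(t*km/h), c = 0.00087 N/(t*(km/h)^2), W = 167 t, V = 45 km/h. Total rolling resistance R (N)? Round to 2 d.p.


b*V = 0.0076 * 45 = 0.342
c*V^2 = 0.00087 * 2025 = 1.76175
R_per_t = 1.68 + 0.342 + 1.76175 = 3.78375 N/t
R_total = 3.78375 * 167 = 631.89 N

631.89


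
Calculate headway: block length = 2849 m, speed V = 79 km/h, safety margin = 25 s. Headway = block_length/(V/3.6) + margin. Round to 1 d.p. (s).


V = 79 / 3.6 = 21.9444 m/s
Block traversal time = 2849 / 21.9444 = 129.8278 s
Headway = 129.8278 + 25
Headway = 154.8 s

154.8


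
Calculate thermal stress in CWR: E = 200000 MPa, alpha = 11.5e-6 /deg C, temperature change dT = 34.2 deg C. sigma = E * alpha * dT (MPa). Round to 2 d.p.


sigma = E * alpha * dT
sigma = 200000 * 11.5e-6 * 34.2
sigma = 2.3 * 34.2
sigma = 78.66 MPa

78.66


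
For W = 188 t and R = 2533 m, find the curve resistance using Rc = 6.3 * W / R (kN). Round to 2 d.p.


Rc = 6.3 * W / R
Rc = 6.3 * 188 / 2533
Rc = 1184.4 / 2533
Rc = 0.47 kN

0.47


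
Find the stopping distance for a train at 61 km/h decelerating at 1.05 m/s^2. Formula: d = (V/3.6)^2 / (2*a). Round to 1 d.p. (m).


Convert speed: V = 61 / 3.6 = 16.9444 m/s
V^2 = 287.1142
d = 287.1142 / (2 * 1.05)
d = 287.1142 / 2.1
d = 136.7 m

136.7


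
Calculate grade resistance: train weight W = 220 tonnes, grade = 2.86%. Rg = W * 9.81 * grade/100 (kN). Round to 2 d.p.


Rg = W * 9.81 * grade / 100
Rg = 220 * 9.81 * 2.86 / 100
Rg = 2158.2 * 0.0286
Rg = 61.72 kN

61.72


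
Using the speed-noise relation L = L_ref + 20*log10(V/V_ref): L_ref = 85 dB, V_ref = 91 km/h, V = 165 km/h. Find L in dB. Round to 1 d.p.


V/V_ref = 165 / 91 = 1.813187
log10(1.813187) = 0.258443
20 * 0.258443 = 5.1689
L = 85 + 5.1689 = 90.2 dB

90.2


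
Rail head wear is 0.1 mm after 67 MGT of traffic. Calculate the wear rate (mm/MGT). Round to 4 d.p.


Wear rate = total wear / cumulative tonnage
Rate = 0.1 / 67
Rate = 0.0015 mm/MGT

0.0015


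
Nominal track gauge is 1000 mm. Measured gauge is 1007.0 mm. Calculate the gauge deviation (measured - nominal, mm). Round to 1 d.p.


Deviation = measured - nominal
Deviation = 1007.0 - 1000
Deviation = 7.0 mm

7.0


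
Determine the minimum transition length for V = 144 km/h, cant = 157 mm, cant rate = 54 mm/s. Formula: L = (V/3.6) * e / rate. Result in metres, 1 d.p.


Convert speed: V = 144 / 3.6 = 40.0 m/s
L = 40.0 * 157 / 54
L = 6280.0 / 54
L = 116.3 m

116.3


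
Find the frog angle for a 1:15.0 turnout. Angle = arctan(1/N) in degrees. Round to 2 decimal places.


1/N = 1/15.0 = 0.066667
angle = arctan(0.066667) = 0.066568 rad
angle = 0.066568 * 180/pi = 3.81 degrees

3.81


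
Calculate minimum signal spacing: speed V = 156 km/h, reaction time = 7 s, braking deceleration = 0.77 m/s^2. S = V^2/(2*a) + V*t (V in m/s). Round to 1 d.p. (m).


V = 156 / 3.6 = 43.3333 m/s
Braking distance = 43.3333^2 / (2*0.77) = 1219.3362 m
Sighting distance = 43.3333 * 7 = 303.3333 m
S = 1219.3362 + 303.3333 = 1522.7 m

1522.7


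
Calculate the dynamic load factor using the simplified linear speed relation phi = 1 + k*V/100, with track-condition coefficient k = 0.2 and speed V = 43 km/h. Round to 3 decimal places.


phi = 1 + k * V / 100
phi = 1 + 0.2 * 43 / 100
phi = 1 + 0.086
phi = 1.086

1.086


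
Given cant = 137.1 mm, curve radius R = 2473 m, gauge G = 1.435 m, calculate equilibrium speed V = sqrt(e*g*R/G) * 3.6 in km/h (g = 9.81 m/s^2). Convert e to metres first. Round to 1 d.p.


Convert cant: e = 137.1 mm = 0.1371 m
V_ms = sqrt(0.1371 * 9.81 * 2473 / 1.435)
V_ms = sqrt(2317.814511) = 48.1437 m/s
V = 48.1437 * 3.6 = 173.3 km/h

173.3


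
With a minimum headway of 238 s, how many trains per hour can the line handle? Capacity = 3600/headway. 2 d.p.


Capacity = 3600 / headway
Capacity = 3600 / 238
Capacity = 15.13 trains/hour

15.13


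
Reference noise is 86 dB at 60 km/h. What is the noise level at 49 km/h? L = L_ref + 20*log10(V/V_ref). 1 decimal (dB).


V/V_ref = 49 / 60 = 0.816667
log10(0.816667) = -0.087955
20 * -0.087955 = -1.7591
L = 86 + -1.7591 = 84.2 dB

84.2


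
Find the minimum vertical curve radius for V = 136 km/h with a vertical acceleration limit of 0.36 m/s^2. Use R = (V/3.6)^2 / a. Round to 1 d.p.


Convert speed: V = 136 / 3.6 = 37.7778 m/s
V^2 = 1427.1605 m^2/s^2
R_v = 1427.1605 / 0.36
R_v = 3964.3 m

3964.3


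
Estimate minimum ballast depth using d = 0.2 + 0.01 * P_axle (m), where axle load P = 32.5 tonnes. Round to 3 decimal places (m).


d = 0.2 + 0.01 * 32.5
d = 0.2 + 0.325
d = 0.525 m

0.525


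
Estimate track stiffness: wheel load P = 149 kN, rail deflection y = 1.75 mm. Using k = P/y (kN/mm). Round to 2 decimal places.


Track stiffness k = P / y
k = 149 / 1.75
k = 85.14 kN/mm

85.14


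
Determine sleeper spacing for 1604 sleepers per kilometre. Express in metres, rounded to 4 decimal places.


Spacing = 1000 m / number of sleepers
Spacing = 1000 / 1604
Spacing = 0.6234 m

0.6234


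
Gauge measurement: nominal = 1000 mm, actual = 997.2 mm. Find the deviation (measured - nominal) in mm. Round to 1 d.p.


Deviation = measured - nominal
Deviation = 997.2 - 1000
Deviation = -2.8 mm

-2.8


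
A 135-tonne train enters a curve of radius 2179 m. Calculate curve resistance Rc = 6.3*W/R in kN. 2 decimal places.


Rc = 6.3 * W / R
Rc = 6.3 * 135 / 2179
Rc = 850.5 / 2179
Rc = 0.39 kN

0.39


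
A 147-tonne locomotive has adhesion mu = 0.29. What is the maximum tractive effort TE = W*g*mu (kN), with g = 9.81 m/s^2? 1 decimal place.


TE_max = W * g * mu
TE_max = 147 * 9.81 * 0.29
TE_max = 1442.07 * 0.29
TE_max = 418.2 kN

418.2


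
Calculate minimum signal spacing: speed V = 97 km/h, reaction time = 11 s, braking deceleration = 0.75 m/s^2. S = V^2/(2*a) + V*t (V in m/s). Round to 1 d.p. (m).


V = 97 / 3.6 = 26.9444 m/s
Braking distance = 26.9444^2 / (2*0.75) = 484.0021 m
Sighting distance = 26.9444 * 11 = 296.3889 m
S = 484.0021 + 296.3889 = 780.4 m

780.4


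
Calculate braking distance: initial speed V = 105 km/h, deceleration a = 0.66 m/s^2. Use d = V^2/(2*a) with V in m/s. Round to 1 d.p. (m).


Convert speed: V = 105 / 3.6 = 29.1667 m/s
V^2 = 850.6944
d = 850.6944 / (2 * 0.66)
d = 850.6944 / 1.32
d = 644.5 m

644.5


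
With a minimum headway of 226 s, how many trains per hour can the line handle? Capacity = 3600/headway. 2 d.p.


Capacity = 3600 / headway
Capacity = 3600 / 226
Capacity = 15.93 trains/hour

15.93


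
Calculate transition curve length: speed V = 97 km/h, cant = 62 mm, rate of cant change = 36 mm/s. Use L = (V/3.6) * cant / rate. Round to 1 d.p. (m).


Convert speed: V = 97 / 3.6 = 26.9444 m/s
L = 26.9444 * 62 / 36
L = 1670.5556 / 36
L = 46.4 m

46.4


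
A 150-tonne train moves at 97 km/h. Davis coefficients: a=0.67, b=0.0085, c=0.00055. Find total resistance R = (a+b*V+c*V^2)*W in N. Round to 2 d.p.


b*V = 0.0085 * 97 = 0.8245
c*V^2 = 0.00055 * 9409 = 5.17495
R_per_t = 0.67 + 0.8245 + 5.17495 = 6.66945 N/t
R_total = 6.66945 * 150 = 1000.42 N

1000.42


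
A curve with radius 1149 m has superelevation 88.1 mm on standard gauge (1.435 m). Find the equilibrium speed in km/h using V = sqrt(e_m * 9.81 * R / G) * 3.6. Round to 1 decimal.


Convert cant: e = 88.1 mm = 0.0881 m
V_ms = sqrt(0.0881 * 9.81 * 1149 / 1.435)
V_ms = sqrt(692.011072) = 26.3061 m/s
V = 26.3061 * 3.6 = 94.7 km/h

94.7


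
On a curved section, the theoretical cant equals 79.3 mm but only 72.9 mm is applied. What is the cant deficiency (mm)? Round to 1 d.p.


Cant deficiency = equilibrium cant - actual cant
CD = 79.3 - 72.9
CD = 6.4 mm

6.4


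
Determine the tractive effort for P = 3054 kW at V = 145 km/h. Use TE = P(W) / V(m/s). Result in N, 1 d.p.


Convert: P = 3054 kW = 3054000 W
V = 145 / 3.6 = 40.2778 m/s
TE = 3054000 / 40.2778
TE = 75823.4 N

75823.4


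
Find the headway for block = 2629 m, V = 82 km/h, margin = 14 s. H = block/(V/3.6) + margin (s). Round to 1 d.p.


V = 82 / 3.6 = 22.7778 m/s
Block traversal time = 2629 / 22.7778 = 115.4195 s
Headway = 115.4195 + 14
Headway = 129.4 s

129.4


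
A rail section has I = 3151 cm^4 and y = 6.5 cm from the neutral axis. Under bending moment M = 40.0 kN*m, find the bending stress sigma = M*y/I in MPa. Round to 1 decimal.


Convert units:
M = 40.0 kN*m = 40000000 N*mm
y = 6.5 cm = 65 mm
I = 3151 cm^4 = 31510000 mm^4
sigma = 40000000 * 65 / 31510000
sigma = 82.5 MPa

82.5


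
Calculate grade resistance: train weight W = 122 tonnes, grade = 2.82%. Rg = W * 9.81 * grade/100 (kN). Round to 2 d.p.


Rg = W * 9.81 * grade / 100
Rg = 122 * 9.81 * 2.82 / 100
Rg = 1196.82 * 0.0282
Rg = 33.75 kN

33.75


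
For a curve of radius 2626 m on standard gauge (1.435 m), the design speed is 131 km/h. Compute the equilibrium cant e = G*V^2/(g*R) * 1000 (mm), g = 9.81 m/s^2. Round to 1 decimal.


Convert speed: V = 131 / 3.6 = 36.3889 m/s
Apply formula: e = 1.435 * 36.3889^2 / (9.81 * 2626)
e = 1.435 * 1324.1512 / 25761.06
e = 0.073761 m = 73.8 mm

73.8


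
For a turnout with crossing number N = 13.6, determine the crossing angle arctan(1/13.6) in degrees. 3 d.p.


1/N = 1/13.6 = 0.073529
angle = arctan(0.073529) = 0.073397 rad
angle = 0.073397 * 180/pi = 4.205 degrees

4.205


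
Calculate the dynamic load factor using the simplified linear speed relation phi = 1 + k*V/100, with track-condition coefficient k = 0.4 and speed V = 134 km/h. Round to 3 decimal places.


phi = 1 + k * V / 100
phi = 1 + 0.4 * 134 / 100
phi = 1 + 0.536
phi = 1.536

1.536


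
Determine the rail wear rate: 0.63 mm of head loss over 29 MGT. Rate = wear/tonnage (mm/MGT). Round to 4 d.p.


Wear rate = total wear / cumulative tonnage
Rate = 0.63 / 29
Rate = 0.0217 mm/MGT

0.0217


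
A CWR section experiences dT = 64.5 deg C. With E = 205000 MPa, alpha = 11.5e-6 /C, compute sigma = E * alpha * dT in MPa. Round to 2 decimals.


sigma = E * alpha * dT
sigma = 205000 * 11.5e-6 * 64.5
sigma = 2.3575 * 64.5
sigma = 152.06 MPa

152.06


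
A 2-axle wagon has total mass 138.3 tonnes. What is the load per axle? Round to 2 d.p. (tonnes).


Load per axle = total weight / number of axles
Load = 138.3 / 2
Load = 69.15 tonnes

69.15


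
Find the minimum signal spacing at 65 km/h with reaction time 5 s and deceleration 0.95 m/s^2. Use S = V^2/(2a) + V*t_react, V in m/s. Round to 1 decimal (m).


V = 65 / 3.6 = 18.0556 m/s
Braking distance = 18.0556^2 / (2*0.95) = 171.5806 m
Sighting distance = 18.0556 * 5 = 90.2778 m
S = 171.5806 + 90.2778 = 261.9 m

261.9


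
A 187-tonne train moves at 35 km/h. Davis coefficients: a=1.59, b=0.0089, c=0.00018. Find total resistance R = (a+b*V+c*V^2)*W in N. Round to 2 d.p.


b*V = 0.0089 * 35 = 0.3115
c*V^2 = 0.00018 * 1225 = 0.2205
R_per_t = 1.59 + 0.3115 + 0.2205 = 2.122 N/t
R_total = 2.122 * 187 = 396.81 N

396.81


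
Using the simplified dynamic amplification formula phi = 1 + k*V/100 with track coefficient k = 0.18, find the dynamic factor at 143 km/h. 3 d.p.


phi = 1 + k * V / 100
phi = 1 + 0.18 * 143 / 100
phi = 1 + 0.2574
phi = 1.257

1.257
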